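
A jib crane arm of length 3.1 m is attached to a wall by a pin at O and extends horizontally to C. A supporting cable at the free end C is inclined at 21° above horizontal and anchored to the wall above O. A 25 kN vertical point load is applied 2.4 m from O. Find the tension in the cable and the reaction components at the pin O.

ΣM about O: T·sin21°·3.1 − 25·2.4 = 0 → T = 60/(3.1·0.358368) = 54.0083 ≈ 54.01 kN.
ΣF_x = 0: O_x − T·cos21° = 0 → O_x = 54.0083 × 0.93358 = 50.42 kN.
ΣF_y = 0: O_y + T·sin21° − 25 = 0 → O_y = 25 − 54.0083 × 0.358368 = 5.645 kN.

T = 54.01 kN, O_x = 50.42 kN, O_y = 5.645 kN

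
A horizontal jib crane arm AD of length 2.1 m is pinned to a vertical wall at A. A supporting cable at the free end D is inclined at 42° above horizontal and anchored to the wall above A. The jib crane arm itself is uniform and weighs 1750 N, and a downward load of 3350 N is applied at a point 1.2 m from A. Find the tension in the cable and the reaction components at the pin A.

T = 4169 N, A_x = 3098 N, A_y = 2311 N

ΣM about A: T·sin42°·2.1 − 1750·1.05 − 3350·1.2 = 0 → T = 5857.5/(2.1·0.669131) = 4168.52 ≈ 4169 N.
ΣF_x = 0: A_x − T·cos42° = 0 → A_x = 4168.52 × 0.743145 = 3098 N.
ΣF_y = 0: A_y + T·sin42° − 1750 − 3350 = 0 → A_y = 5100 − 4168.52 × 0.669131 = 2311 N.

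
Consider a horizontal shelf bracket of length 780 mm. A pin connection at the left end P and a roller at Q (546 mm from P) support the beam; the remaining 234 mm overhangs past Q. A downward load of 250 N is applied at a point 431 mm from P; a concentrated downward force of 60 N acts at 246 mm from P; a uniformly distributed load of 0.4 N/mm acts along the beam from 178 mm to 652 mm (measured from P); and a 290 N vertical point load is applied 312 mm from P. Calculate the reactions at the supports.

Resultant of the distributed load: 0.4 × 474 = 189.6 N at 415 mm from P.
Taking moments about P: Q_y·546 − 250·431 − 60·246 − (0.4·474)·415 − 290·312 = 0 → Q_y = 291674/546 = 534.201 ≈ 534.2 N.
ΣF_y = 0: P_y + 534.201 − 250 − 60 − 0.4·474 − 290 = 0 → P_y = 255.4 N.
ΣF_x = 0: no horizontal applied forces, so P_x = 0.

P_x = 0, P_y = 255.4 N, Q_y = 534.2 N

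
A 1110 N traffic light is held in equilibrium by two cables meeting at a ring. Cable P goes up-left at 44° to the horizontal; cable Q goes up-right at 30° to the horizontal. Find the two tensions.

ΣF_x = 0: −T_P·cos44° + T_Q·cos30° = 0 → T_Q = 0.830622·T_P.
ΣF_y = 0: T_P·sin44° + T_Q·sin30° = 1110.
Substitute: T_P·(0.694658 + 0.830622·0.5) = 1110 → T_P = 1000.03 ≈ 1000 N.
Then T_Q = 0.830622 × 1000.03 = 830.6 N.

T_P = 1000 N, T_Q = 830.6 N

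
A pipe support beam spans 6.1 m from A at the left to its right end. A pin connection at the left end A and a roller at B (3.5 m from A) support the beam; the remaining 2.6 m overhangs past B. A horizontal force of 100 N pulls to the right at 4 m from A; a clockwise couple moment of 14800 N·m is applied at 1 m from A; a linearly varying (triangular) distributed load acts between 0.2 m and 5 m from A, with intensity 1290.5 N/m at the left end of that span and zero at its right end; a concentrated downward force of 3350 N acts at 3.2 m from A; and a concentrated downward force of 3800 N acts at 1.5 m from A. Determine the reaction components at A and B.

Resultant of the triangular load: ½ × 1290.5 × 4.8 = 3097.2 N, acting at 1.8 m from A (one-third of the span from the peak).
Taking moments about A: B_y·3.5 − 14800 − (½·1290.5·4.8)·1.8 − 3350·3.2 − 3800·1.5 = 0 → B_y = 36794.96/3.5 = 10512.8 ≈ 10510 N.
ΣF_y = 0: A_y + 10512.8 − ½·1290.5·4.8 − 3350 − 3800 = 0 → A_y = -265.6 N.
ΣF_x = 0: A_x + 100 = 0 → A_x = -100.0 N.

A_x = -100.0 N, A_y = -265.6 N, B_y = 10510 N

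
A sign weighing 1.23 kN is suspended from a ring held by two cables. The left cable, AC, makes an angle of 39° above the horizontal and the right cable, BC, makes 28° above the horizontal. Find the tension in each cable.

T_AC = 1.180 kN, T_BC = 1.038 kN

ΣF_x = 0: −T_AC·cos39° + T_BC·cos28° = 0 → T_BC = 0.880172·T_AC.
ΣF_y = 0: T_AC·sin39° + T_BC·sin28° = 1.23.
Substitute: T_AC·(0.62932 + 0.880172·0.469472) = 1.23 → T_AC = 1.17982 ≈ 1.180 kN.
Then T_BC = 0.880172 × 1.17982 = 1.038 kN.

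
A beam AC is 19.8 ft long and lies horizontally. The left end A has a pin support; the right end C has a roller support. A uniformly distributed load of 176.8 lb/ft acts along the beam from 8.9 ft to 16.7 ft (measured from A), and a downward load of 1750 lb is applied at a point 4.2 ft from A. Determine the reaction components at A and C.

Resultant of the distributed load: 176.8 × 7.8 = 1379.04 lb at 12.8 ft from A.
Taking moments about A: C_y·19.8 − (176.8·7.8)·12.8 − 1750·4.2 = 0 → C_y = 25001.712/19.8 = 1262.71 ≈ 1263 lb.
ΣF_y = 0: A_y + 1262.71 − 176.8·7.8 − 1750 = 0 → A_y = 1866 lb.
ΣF_x = 0: no horizontal applied forces, so A_x = 0.

A_x = 0, A_y = 1866 lb, C_y = 1263 lb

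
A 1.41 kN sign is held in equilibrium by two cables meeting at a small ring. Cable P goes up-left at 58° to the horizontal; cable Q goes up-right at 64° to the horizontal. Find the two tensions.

T_P = 0.7289 kN, T_Q = 0.8811 kN

ΣF_x = 0: −T_P·cos58° + T_Q·cos64° = 0 → T_Q = 1.20884·T_P.
ΣF_y = 0: T_P·sin58° + T_Q·sin64° = 1.41.
Substitute: T_P·(0.848048 + 1.20884·0.898794) = 1.41 → T_P = 0.728853 ≈ 0.7289 kN.
Then T_Q = 1.20884 × 0.728853 = 0.8811 kN.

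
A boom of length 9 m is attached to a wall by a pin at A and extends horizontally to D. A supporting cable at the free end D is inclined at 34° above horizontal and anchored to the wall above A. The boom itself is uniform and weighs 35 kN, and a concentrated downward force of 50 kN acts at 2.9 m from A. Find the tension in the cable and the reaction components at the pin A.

T = 60.11 kN, A_x = 49.83 kN, A_y = 51.39 kN

ΣM about A: T·sin34°·9 − 35·4.5 − 50·2.9 = 0 → T = 302.5/(9·0.559193) = 60.1065 ≈ 60.11 kN.
ΣF_x = 0: A_x − T·cos34° = 0 → A_x = 60.1065 × 0.829038 = 49.83 kN.
ΣF_y = 0: A_y + T·sin34° − 35 − 50 = 0 → A_y = 85 − 60.1065 × 0.559193 = 51.39 kN.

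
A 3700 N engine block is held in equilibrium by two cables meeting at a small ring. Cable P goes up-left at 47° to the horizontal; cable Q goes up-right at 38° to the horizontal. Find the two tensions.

ΣF_x = 0: −T_P·cos47° + T_Q·cos38° = 0 → T_Q = 0.865468·T_P.
ΣF_y = 0: T_P·sin47° + T_Q·sin38° = 3700.
Substitute: T_P·(0.731354 + 0.865468·0.615661) = 3700 → T_P = 2926.78 ≈ 2927 N.
Then T_Q = 0.865468 × 2926.78 = 2533 N.

T_P = 2927 N, T_Q = 2533 N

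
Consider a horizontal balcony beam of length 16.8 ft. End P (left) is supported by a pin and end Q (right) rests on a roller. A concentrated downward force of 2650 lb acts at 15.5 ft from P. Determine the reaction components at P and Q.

P_x = 0, P_y = 205.1 lb, Q_y = 2445 lb

Moments about P: Q_y·16.8 − 2650·15.5 = 0 → Q_y = 41075/16.8 = 2444.94 ≈ 2445 lb.
ΣF_y = 0: P_y + 2444.94 − 2650 = 0 → P_y = 205.1 lb.
ΣF_x = 0: no horizontal applied forces, so P_x = 0.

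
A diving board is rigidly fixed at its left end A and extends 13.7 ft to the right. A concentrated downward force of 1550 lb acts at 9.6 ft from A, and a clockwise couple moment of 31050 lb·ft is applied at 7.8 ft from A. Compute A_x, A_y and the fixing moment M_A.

ΣF_x = 0: A_x = 0.
ΣF_y = 0: A_y − 1550 = 0 → A_y = 1550 lb.
ΣM about A: M_A − 1550·9.6 − 31050 = 0 → M_A = 45930 lb·ft.

A_x = 0, A_y = 1550 lb, M_A = 45930 lb·ft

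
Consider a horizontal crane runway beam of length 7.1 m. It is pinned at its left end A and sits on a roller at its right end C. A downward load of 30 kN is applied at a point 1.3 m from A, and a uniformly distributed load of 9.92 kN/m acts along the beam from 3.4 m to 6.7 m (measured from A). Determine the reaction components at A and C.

A_x = 0, A_y = 33.96 kN, C_y = 28.78 kN

Resultant of the distributed load: 9.92 × 3.3 = 32.736 kN at 5.05 m from A.
Moments about A: C_y·7.1 − 30·1.3 − (9.92·3.3)·5.05 = 0 → C_y = 204.3168/7.1 = 28.777 ≈ 28.78 kN.
ΣF_y = 0: A_y + 28.777 − 30 − 9.92·3.3 = 0 → A_y = 33.96 kN.
ΣF_x = 0: no horizontal applied forces, so A_x = 0.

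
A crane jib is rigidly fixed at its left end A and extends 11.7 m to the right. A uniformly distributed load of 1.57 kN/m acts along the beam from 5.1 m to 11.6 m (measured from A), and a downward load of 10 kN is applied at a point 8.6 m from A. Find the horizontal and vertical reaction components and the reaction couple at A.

A_x = 0, A_y = 20.20 kN, M_A = 171.2 kN·m

Resultant of the distributed load: 1.57 × 6.5 = 10.205 kN at 8.35 m from A.
ΣF_x = 0: A_x = 0.
ΣF_y = 0: A_y − 1.57·6.5 − 10 = 0 → A_y = 20.20 kN.
ΣM about A: M_A − (1.57·6.5)·8.35 − 10·8.6 = 0 → M_A = 171.2 kN·m.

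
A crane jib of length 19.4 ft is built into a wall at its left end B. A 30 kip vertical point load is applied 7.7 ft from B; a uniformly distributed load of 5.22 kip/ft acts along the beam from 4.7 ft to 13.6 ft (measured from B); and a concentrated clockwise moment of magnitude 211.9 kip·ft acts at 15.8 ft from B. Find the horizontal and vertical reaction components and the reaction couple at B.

B_x = 0, B_y = 76.46 kip, M_B = 868.0 kip·ft

Resultant of the distributed load: 5.22 × 8.9 = 46.458 kip at 9.15 ft from B.
ΣF_x = 0: B_x = 0.
ΣF_y = 0: B_y − 30 − 5.22·8.9 = 0 → B_y = 76.46 kip.
ΣM about B: M_B − 30·7.7 − (5.22·8.9)·9.15 − 211.9 = 0 → M_B = 868.0 kip·ft.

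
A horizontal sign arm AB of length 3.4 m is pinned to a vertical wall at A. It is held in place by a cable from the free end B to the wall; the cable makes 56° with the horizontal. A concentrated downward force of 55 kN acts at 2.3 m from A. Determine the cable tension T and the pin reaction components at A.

ΣM about A: T·sin56°·3.4 − 55·2.3 = 0 → T = 126.5/(3.4·0.829038) = 44.8784 ≈ 44.88 kN.
ΣF_x = 0: A_x − T·cos56° = 0 → A_x = 44.8784 × 0.559193 = 25.10 kN.
ΣF_y = 0: A_y + T·sin56° − 55 = 0 → A_y = 55 − 44.8784 × 0.829038 = 17.79 kN.

T = 44.88 kN, A_x = 25.10 kN, A_y = 17.79 kN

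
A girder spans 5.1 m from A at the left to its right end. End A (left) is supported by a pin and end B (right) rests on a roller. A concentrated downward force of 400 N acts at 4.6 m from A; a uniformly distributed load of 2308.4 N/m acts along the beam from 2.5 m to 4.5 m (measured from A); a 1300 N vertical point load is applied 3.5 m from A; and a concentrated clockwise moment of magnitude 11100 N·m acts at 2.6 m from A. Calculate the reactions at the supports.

Resultant of the distributed load: 2308.4 × 2 = 4616.8 N at 3.5 m from A.
Taking moments about A: B_y·5.1 − 400·4.6 − (2308.4·2)·3.5 − 1300·3.5 − 11100 = 0 → B_y = 33648.8/5.1 = 6597.8 ≈ 6598 N.
ΣF_y = 0: A_y + 6597.8 − 400 − 2308.4·2 − 1300 = 0 → A_y = -281.0 N.
ΣF_x = 0: no horizontal applied forces, so A_x = 0.

A_x = 0, A_y = -281.0 N, B_y = 6598 N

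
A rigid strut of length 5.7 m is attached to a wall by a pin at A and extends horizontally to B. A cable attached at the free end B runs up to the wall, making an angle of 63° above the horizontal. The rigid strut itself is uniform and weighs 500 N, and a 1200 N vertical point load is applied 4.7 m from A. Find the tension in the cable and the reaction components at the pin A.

T = 1391 N, A_x = 631.5 N, A_y = 460.5 N

ΣM about A: T·sin63°·5.7 − 500·2.85 − 1200·4.7 = 0 → T = 7065/(5.7·0.891007) = 1391.09 ≈ 1391 N.
ΣF_x = 0: A_x − T·cos63° = 0 → A_x = 1391.09 × 0.45399 = 631.5 N.
ΣF_y = 0: A_y + T·sin63° − 500 − 1200 = 0 → A_y = 1700 − 1391.09 × 0.891007 = 460.5 N.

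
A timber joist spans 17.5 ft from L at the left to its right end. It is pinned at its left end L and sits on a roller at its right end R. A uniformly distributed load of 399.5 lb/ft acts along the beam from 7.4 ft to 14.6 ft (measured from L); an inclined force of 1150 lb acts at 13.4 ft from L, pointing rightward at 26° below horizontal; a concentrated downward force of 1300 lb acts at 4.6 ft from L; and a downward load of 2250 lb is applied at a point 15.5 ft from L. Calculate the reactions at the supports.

Resultant of the distributed load: 399.5 × 7.2 = 2876.4 lb at 11 ft from L.
ΣM about L: R_y·17.5 − (399.5·7.2)·11 − 1150·sin26°·13.4 − 1300·4.6 − 2250·15.5 = 0 → R_y = 79250.7/17.5 = 4528.61 ≈ 4529 lb.
ΣF_y = 0: L_y + 4528.61 − 399.5·7.2 − 1150·sin26° − 1300 − 2250 = 0 → L_y = 2402 lb.
ΣF_x = 0: L_x + 1150·cos26° = 0 → L_x = -1034 lb.

L_x = -1034 lb, L_y = 2402 lb, R_y = 4529 lb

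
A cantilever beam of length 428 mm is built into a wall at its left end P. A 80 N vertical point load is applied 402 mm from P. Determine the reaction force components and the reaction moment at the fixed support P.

ΣF_x = 0: P_x = 0.
ΣF_y = 0: P_y − 80 = 0 → P_y = 80.00 N.
ΣM about P: M_P − 80·402 = 0 → M_P = 32160 N·mm.

P_x = 0, P_y = 80.00 N, M_P = 32160 N·mm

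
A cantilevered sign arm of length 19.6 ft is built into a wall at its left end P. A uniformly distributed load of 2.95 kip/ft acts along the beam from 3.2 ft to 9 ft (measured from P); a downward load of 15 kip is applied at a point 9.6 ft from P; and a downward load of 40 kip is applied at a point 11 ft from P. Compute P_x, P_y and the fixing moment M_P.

Resultant of the distributed load: 2.95 × 5.8 = 17.11 kip at 6.1 ft from P.
ΣF_x = 0: P_x = 0.
ΣF_y = 0: P_y − 2.95·5.8 − 15 − 40 = 0 → P_y = 72.11 kip.
ΣM about P: M_P − (2.95·5.8)·6.1 − 15·9.6 − 40·11 = 0 → M_P = 688.4 kip·ft.

P_x = 0, P_y = 72.11 kip, M_P = 688.4 kip·ft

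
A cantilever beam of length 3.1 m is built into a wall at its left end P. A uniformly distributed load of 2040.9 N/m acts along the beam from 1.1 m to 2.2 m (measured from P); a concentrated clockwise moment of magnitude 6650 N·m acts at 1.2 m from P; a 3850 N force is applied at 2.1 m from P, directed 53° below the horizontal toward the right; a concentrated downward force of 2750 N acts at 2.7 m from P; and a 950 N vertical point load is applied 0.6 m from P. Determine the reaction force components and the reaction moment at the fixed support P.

Resultant of the distributed load: 2040.9 × 1.1 = 2244.99 N at 1.65 m from P.
ΣF_x = 0: P_x + 3850·cos53° = 0 → P_x = -2317 N.
ΣF_y = 0: P_y − 2040.9·1.1 − 3850·sin53° − 2750 − 950 = 0 → P_y = 9020 N.
ΣM about P: M_P − (2040.9·1.1)·1.65 − 6650 − 3850·sin53°·2.1 − 2750·2.7 − 950·0.6 = 0 → M_P = 24810 N·m.

P_x = -2317 N, P_y = 9020 N, M_P = 24810 N·m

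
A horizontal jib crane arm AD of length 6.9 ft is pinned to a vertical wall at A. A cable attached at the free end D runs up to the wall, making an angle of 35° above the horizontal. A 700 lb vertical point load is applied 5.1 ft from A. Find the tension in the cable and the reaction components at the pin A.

ΣM about A: T·sin35°·6.9 − 700·5.1 = 0 → T = 3570/(6.9·0.573576) = 902.045 ≈ 902.0 lb.
ΣF_x = 0: A_x − T·cos35° = 0 → A_x = 902.045 × 0.819152 = 738.9 lb.
ΣF_y = 0: A_y + T·sin35° − 700 = 0 → A_y = 700 − 902.045 × 0.573576 = 182.6 lb.

T = 902.0 lb, A_x = 738.9 lb, A_y = 182.6 lb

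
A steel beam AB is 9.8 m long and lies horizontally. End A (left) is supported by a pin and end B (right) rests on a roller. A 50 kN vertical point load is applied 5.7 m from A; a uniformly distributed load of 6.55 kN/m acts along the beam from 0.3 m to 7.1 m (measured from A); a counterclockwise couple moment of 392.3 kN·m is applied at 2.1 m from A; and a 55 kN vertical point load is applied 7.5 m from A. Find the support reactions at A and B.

A_x = 0, A_y = 101.6 kN, B_y = 47.96 kN

Resultant of the distributed load: 6.55 × 6.8 = 44.54 kN at 3.7 m from A.
ΣM about A: B_y·9.8 − 50·5.7 − (6.55·6.8)·3.7 + 392.3 − 55·7.5 = 0 → B_y = 469.998/9.8 = 47.959 ≈ 47.96 kN.
ΣF_y = 0: A_y + 47.959 − 50 − 6.55·6.8 − 55 = 0 → A_y = 101.6 kN.
ΣF_x = 0: no horizontal applied forces, so A_x = 0.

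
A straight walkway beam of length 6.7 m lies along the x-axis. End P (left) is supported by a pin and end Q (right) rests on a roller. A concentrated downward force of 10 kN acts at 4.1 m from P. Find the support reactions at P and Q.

P_x = 0, P_y = 3.881 kN, Q_y = 6.119 kN

Moments about P: Q_y·6.7 − 10·4.1 = 0 → Q_y = 41/6.7 = 6.1194 ≈ 6.119 kN.
ΣF_y = 0: P_y + 6.1194 − 10 = 0 → P_y = 3.881 kN.
ΣF_x = 0: no horizontal applied forces, so P_x = 0.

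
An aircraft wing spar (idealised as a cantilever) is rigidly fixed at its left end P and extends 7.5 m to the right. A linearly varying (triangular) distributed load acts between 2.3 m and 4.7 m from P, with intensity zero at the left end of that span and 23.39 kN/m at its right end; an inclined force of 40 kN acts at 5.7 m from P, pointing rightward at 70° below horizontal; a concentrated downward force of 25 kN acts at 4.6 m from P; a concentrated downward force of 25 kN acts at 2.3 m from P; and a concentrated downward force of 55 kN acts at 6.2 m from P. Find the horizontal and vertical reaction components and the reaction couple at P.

P_x = -13.68 kN, P_y = 170.7 kN, M_P = 837.2 kN·m

Resultant of the triangular load: ½ × 23.39 × 2.4 = 28.068 kN, acting at 3.9 m from P (one-third of the span from the peak).
ΣF_x = 0: P_x + 40·cos70° = 0 → P_x = -13.68 kN.
ΣF_y = 0: P_y − ½·23.39·2.4 − 40·sin70° − 25 − 25 − 55 = 0 → P_y = 170.7 kN.
ΣM about P: M_P − (½·23.39·2.4)·3.9 − 40·sin70°·5.7 − 25·4.6 − 25·2.3 − 55·6.2 = 0 → M_P = 837.2 kN·m.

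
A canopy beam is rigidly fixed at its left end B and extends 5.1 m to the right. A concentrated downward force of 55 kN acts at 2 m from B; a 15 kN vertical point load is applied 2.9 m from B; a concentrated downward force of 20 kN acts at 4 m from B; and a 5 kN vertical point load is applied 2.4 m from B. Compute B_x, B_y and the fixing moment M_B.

ΣF_x = 0: B_x = 0.
ΣF_y = 0: B_y − 55 − 15 − 20 − 5 = 0 → B_y = 95.00 kN.
ΣM about B: M_B − 55·2 − 15·2.9 − 20·4 − 5·2.4 = 0 → M_B = 245.5 kN·m.

B_x = 0, B_y = 95.00 kN, M_B = 245.5 kN·m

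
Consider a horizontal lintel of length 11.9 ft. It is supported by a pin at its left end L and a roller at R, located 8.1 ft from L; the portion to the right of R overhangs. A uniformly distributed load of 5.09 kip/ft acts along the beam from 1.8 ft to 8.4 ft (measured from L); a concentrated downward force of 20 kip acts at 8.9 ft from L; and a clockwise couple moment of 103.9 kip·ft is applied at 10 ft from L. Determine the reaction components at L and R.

Resultant of the distributed load: 5.09 × 6.6 = 33.594 kip at 5.1 ft from L.
Taking moments about L: R_y·8.1 − (5.09·6.6)·5.1 − 20·8.9 − 103.9 = 0 → R_y = 453.2294/8.1 = 55.9542 ≈ 55.95 kip.
ΣF_y = 0: L_y + 55.9542 − 5.09·6.6 − 20 = 0 → L_y = -2.360 kip.
ΣF_x = 0: no horizontal applied forces, so L_x = 0.

L_x = 0, L_y = -2.360 kip, R_y = 55.95 kip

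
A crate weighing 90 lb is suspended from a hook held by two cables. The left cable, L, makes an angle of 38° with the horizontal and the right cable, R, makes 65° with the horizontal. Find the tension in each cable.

ΣF_x = 0: −T_L·cos38° + T_R·cos65° = 0 → T_R = 1.86459·T_L.
ΣF_y = 0: T_L·sin38° + T_R·sin65° = 90.
Substitute: T_L·(0.615661 + 1.86459·0.906308) = 90 → T_L = 39.0362 ≈ 39.04 lb.
Then T_R = 1.86459 × 39.0362 = 72.79 lb.

T_L = 39.04 lb, T_R = 72.79 lb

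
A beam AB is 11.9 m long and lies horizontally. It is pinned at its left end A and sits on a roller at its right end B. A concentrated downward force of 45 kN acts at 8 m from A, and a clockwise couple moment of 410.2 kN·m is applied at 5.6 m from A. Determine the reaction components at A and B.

A_x = 0, A_y = -19.72 kN, B_y = 64.72 kN

ΣM about A: B_y·11.9 − 45·8 − 410.2 = 0 → B_y = 770.2/11.9 = 64.7227 ≈ 64.72 kN.
ΣF_y = 0: A_y + 64.7227 − 45 = 0 → A_y = -19.72 kN.
ΣF_x = 0: no horizontal applied forces, so A_x = 0.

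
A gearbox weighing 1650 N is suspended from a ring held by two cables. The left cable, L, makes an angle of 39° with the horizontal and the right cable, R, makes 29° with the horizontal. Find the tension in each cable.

ΣF_x = 0: −T_L·cos39° + T_R·cos29° = 0 → T_R = 0.888553·T_L.
ΣF_y = 0: T_L·sin39° + T_R·sin29° = 1650.
Substitute: T_L·(0.62932 + 0.888553·0.48481) = 1650 → T_L = 1556.46 ≈ 1556 N.
Then T_R = 0.888553 × 1556.46 = 1383 N.

T_L = 1556 N, T_R = 1383 N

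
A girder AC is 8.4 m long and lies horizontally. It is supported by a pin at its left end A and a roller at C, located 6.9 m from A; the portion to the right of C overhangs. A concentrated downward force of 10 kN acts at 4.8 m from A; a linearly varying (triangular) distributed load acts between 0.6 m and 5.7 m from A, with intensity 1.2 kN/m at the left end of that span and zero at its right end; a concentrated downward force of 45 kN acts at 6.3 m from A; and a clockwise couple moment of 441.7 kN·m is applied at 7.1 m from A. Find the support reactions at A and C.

Resultant of the triangular load: ½ × 1.2 × 5.1 = 3.06 kN, acting at 2.3 m from A (one-third of the span from the peak).
Taking moments about A: C_y·6.9 − 10·4.8 − (½·1.2·5.1)·2.3 − 45·6.3 − 441.7 = 0 → C_y = 780.238/6.9 = 113.078 ≈ 113.1 kN.
ΣF_y = 0: A_y + 113.078 − 10 − ½·1.2·5.1 − 45 = 0 → A_y = -55.02 kN.
ΣF_x = 0: no horizontal applied forces, so A_x = 0.

A_x = 0, A_y = -55.02 kN, C_y = 113.1 kN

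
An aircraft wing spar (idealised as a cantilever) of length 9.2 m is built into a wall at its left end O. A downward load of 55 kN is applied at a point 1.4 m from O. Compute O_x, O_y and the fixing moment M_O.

O_x = 0, O_y = 55.00 kN, M_O = 77.00 kN·m

ΣF_x = 0: O_x = 0.
ΣF_y = 0: O_y − 55 = 0 → O_y = 55.00 kN.
ΣM about O: M_O − 55·1.4 = 0 → M_O = 77.00 kN·m.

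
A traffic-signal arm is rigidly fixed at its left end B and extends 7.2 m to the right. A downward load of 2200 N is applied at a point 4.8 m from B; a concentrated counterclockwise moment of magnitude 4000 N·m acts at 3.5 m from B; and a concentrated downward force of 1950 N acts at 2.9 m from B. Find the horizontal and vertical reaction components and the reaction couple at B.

B_x = 0, B_y = 4150 N, M_B = 12220 N·m

ΣF_x = 0: B_x = 0.
ΣF_y = 0: B_y − 2200 − 1950 = 0 → B_y = 4150 N.
ΣM about B: M_B − 2200·4.8 + 4000 − 1950·2.9 = 0 → M_B = 12220 N·m.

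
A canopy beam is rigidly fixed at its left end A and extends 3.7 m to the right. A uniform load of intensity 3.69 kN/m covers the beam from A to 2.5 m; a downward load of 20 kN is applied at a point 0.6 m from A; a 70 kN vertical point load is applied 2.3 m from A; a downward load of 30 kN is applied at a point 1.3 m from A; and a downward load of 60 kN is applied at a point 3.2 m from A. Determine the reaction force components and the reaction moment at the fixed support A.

A_x = 0, A_y = 189.2 kN, M_A = 415.5 kN·m

Resultant of the distributed load: 3.69 × 2.5 = 9.225 kN at 1.25 m from A.
ΣF_x = 0: A_x = 0.
ΣF_y = 0: A_y − 3.69·2.5 − 20 − 70 − 30 − 60 = 0 → A_y = 189.2 kN.
ΣM about A: M_A − (3.69·2.5)·1.25 − 20·0.6 − 70·2.3 − 30·1.3 − 60·3.2 = 0 → M_A = 415.5 kN·m.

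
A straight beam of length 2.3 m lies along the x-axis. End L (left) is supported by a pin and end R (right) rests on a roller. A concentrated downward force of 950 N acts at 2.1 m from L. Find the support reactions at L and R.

Taking moments about L: R_y·2.3 − 950·2.1 = 0 → R_y = 1995/2.3 = 867.391 ≈ 867.4 N.
ΣF_y = 0: L_y + 867.391 − 950 = 0 → L_y = 82.61 N.
ΣF_x = 0: no horizontal applied forces, so L_x = 0.

L_x = 0, L_y = 82.61 N, R_y = 867.4 N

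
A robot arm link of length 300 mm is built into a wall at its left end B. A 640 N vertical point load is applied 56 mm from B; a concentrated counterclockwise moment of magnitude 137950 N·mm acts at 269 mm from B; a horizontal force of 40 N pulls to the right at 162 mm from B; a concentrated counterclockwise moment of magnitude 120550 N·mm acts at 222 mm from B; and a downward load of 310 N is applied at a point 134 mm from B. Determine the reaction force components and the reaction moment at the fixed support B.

B_x = -40.00 N, B_y = 950.0 N, M_B = -181100 N·mm

ΣF_x = 0: B_x + 40 = 0 → B_x = -40.00 N.
ΣF_y = 0: B_y − 640 − 310 = 0 → B_y = 950.0 N.
ΣM about B: M_B − 640·56 + 137950 + 120550 − 310·134 = 0 → M_B = -181100 N·mm.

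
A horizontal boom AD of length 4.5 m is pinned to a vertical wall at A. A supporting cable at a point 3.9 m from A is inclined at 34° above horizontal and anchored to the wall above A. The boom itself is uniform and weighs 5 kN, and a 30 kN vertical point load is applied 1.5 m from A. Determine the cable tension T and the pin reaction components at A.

ΣM about A: T·sin34°·3.9 − 5·2.25 − 30·1.5 = 0 → T = 56.25/(3.9·0.559193) = 25.7927 ≈ 25.79 kN.
ΣF_x = 0: A_x − T·cos34° = 0 → A_x = 25.7927 × 0.829038 = 21.38 kN.
ΣF_y = 0: A_y + T·sin34° − 5 − 30 = 0 → A_y = 35 − 25.7927 × 0.559193 = 20.58 kN.

T = 25.79 kN, A_x = 21.38 kN, A_y = 20.58 kN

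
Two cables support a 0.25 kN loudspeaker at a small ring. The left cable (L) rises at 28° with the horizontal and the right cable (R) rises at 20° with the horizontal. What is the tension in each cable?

ΣF_x = 0: −T_L·cos28° + T_R·cos20° = 0 → T_R = 0.939613·T_L.
ΣF_y = 0: T_L·sin28° + T_R·sin20° = 0.25.
Substitute: T_L·(0.469472 + 0.939613·0.34202) = 0.25 → T_L = 0.31612 ≈ 0.3161 kN.
Then T_R = 0.939613 × 0.31612 = 0.2970 kN.

T_L = 0.3161 kN, T_R = 0.2970 kN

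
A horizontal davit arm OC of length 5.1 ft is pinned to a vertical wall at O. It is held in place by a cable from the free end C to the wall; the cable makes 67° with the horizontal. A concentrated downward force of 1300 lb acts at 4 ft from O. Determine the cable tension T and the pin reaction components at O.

ΣM about O: T·sin67°·5.1 − 1300·4 = 0 → T = 5200/(5.1·0.920505) = 1107.66 ≈ 1108 lb.
ΣF_x = 0: O_x − T·cos67° = 0 → O_x = 1107.66 × 0.390731 = 432.8 lb.
ΣF_y = 0: O_y + T·sin67° − 1300 = 0 → O_y = 1300 − 1107.66 × 0.920505 = 280.4 lb.

T = 1108 lb, O_x = 432.8 lb, O_y = 280.4 lb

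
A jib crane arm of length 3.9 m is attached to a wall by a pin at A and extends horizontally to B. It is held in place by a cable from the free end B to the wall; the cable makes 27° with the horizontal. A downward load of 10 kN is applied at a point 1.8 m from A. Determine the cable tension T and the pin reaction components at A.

ΣM about A: T·sin27°·3.9 − 10·1.8 = 0 → T = 18/(3.9·0.45399) = 10.1663 ≈ 10.17 kN.
ΣF_x = 0: A_x − T·cos27° = 0 → A_x = 10.1663 × 0.891007 = 9.058 kN.
ΣF_y = 0: A_y + T·sin27° − 10 = 0 → A_y = 10 − 10.1663 × 0.45399 = 5.385 kN.

T = 10.17 kN, A_x = 9.058 kN, A_y = 5.385 kN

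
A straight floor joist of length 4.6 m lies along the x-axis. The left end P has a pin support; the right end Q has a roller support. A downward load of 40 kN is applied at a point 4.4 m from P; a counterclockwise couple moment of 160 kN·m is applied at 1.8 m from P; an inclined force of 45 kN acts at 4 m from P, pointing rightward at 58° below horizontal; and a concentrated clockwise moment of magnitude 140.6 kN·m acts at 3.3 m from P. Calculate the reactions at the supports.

Moments about P: Q_y·4.6 − 40·4.4 + 160 − 45·sin58°·4 − 140.6 = 0 → Q_y = 309.249/4.6 = 67.228 ≈ 67.23 kN.
ΣF_y = 0: P_y + 67.228 − 40 − 45·sin58° = 0 → P_y = 10.93 kN.
ΣF_x = 0: P_x + 45·cos58° = 0 → P_x = -23.85 kN.

P_x = -23.85 kN, P_y = 10.93 kN, Q_y = 67.23 kN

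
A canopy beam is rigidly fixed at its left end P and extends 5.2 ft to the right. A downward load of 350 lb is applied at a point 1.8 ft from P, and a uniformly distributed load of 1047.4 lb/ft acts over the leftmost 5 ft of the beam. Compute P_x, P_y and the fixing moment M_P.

P_x = 0, P_y = 5587 lb, M_P = 13720 lb·ft

Resultant of the distributed load: 1047.4 × 5 = 5237 lb at 2.5 ft from P.
ΣF_x = 0: P_x = 0.
ΣF_y = 0: P_y − 350 − 1047.4·5 = 0 → P_y = 5587 lb.
ΣM about P: M_P − 350·1.8 − (1047.4·5)·2.5 = 0 → M_P = 13720 lb·ft.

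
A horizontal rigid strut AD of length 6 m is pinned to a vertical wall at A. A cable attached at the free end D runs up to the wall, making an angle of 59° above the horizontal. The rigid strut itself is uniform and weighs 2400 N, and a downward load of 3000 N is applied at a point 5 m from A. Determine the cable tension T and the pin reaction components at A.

T = 4317 N, A_x = 2223 N, A_y = 1700 N

ΣM about A: T·sin59°·6 − 2400·3 − 3000·5 = 0 → T = 22200/(6·0.857167) = 4316.55 ≈ 4317 N.
ΣF_x = 0: A_x − T·cos59° = 0 → A_x = 4316.55 × 0.515038 = 2223 N.
ΣF_y = 0: A_y + T·sin59° − 2400 − 3000 = 0 → A_y = 5400 − 4316.55 × 0.857167 = 1700 N.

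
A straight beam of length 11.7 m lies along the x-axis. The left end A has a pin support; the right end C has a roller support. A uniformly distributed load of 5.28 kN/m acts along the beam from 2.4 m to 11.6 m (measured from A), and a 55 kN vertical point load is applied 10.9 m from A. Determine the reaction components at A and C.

A_x = 0, A_y = 23.27 kN, C_y = 80.30 kN

Resultant of the distributed load: 5.28 × 9.2 = 48.576 kN at 7 m from A.
Moments about A: C_y·11.7 − (5.28·9.2)·7 − 55·10.9 = 0 → C_y = 939.532/11.7 = 80.3019 ≈ 80.30 kN.
ΣF_y = 0: A_y + 80.3019 − 5.28·9.2 − 55 = 0 → A_y = 23.27 kN.
ΣF_x = 0: no horizontal applied forces, so A_x = 0.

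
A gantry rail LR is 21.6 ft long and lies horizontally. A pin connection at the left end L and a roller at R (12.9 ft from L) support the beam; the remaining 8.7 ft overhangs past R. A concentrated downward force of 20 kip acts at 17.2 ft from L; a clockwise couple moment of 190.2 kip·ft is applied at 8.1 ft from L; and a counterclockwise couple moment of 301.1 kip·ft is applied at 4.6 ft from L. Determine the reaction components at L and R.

Moments about L: R_y·12.9 − 20·17.2 − 190.2 + 301.1 = 0 → R_y = 233.1/12.9 = 18.0698 ≈ 18.07 kip.
ΣF_y = 0: L_y + 18.0698 − 20 = 0 → L_y = 1.930 kip.
ΣF_x = 0: no horizontal applied forces, so L_x = 0.

L_x = 0, L_y = 1.930 kip, R_y = 18.07 kip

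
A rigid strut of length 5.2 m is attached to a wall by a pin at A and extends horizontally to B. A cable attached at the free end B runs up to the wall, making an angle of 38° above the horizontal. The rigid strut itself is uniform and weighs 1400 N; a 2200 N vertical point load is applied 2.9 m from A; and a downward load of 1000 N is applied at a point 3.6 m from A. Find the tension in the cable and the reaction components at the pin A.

T = 4254 N, A_x = 3352 N, A_y = 1981 N

ΣM about A: T·sin38°·5.2 − 1400·2.6 − 2200·2.9 − 1000·3.6 = 0 → T = 13620/(5.2·0.615661) = 4254.34 ≈ 4254 N.
ΣF_x = 0: A_x − T·cos38° = 0 → A_x = 4254.34 × 0.788011 = 3352 N.
ΣF_y = 0: A_y + T·sin38° − 1400 − 2200 − 1000 = 0 → A_y = 4600 − 4254.34 × 0.615661 = 1981 N.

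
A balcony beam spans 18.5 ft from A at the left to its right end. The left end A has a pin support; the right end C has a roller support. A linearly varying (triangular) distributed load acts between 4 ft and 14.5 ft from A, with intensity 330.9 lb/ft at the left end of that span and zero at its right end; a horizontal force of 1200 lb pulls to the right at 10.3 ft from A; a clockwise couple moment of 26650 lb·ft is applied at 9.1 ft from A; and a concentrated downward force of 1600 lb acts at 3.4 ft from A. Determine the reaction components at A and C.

A_x = -1200 lb, A_y = 898.3 lb, C_y = 2439 lb

Resultant of the triangular load: ½ × 330.9 × 10.5 = 1737.225 lb, acting at 7.5 ft from A (one-third of the span from the peak).
Moments about A: C_y·18.5 − (½·330.9·10.5)·7.5 − 26650 − 1600·3.4 = 0 → C_y = 45119.1875/18.5 = 2438.88 ≈ 2439 lb.
ΣF_y = 0: A_y + 2438.88 − ½·330.9·10.5 − 1600 = 0 → A_y = 898.3 lb.
ΣF_x = 0: A_x + 1200 = 0 → A_x = -1200 lb.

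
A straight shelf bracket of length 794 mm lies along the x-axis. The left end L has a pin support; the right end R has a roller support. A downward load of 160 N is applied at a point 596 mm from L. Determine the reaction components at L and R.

Moments about L: R_y·794 − 160·596 = 0 → R_y = 95360/794 = 120.101 ≈ 120.1 N.
ΣF_y = 0: L_y + 120.101 − 160 = 0 → L_y = 39.90 N.
ΣF_x = 0: no horizontal applied forces, so L_x = 0.

L_x = 0, L_y = 39.90 N, R_y = 120.1 N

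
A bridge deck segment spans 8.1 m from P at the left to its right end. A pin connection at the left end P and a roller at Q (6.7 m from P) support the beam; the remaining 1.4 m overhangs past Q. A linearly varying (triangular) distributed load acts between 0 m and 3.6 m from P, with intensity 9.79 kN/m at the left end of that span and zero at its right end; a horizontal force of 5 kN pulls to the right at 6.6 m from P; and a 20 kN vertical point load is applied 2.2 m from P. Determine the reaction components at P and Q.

Resultant of the triangular load: ½ × 9.79 × 3.6 = 17.622 kN, acting at 1.2 m from P (one-third of the span from the peak).
ΣM about P: Q_y·6.7 − (½·9.79·3.6)·1.2 − 20·2.2 = 0 → Q_y = 65.1464/6.7 = 9.72334 ≈ 9.723 kN.
ΣF_y = 0: P_y + 9.72334 − ½·9.79·3.6 − 20 = 0 → P_y = 27.90 kN.
ΣF_x = 0: P_x + 5 = 0 → P_x = -5.000 kN.

P_x = -5.000 kN, P_y = 27.90 kN, Q_y = 9.723 kN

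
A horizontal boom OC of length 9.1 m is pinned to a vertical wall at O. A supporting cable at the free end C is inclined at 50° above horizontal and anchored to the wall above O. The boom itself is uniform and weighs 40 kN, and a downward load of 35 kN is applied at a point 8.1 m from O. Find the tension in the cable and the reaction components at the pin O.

T = 66.78 kN, O_x = 42.92 kN, O_y = 23.85 kN

ΣM about O: T·sin50°·9.1 − 40·4.55 − 35·8.1 = 0 → T = 465.5/(9.1·0.766044) = 66.7766 ≈ 66.78 kN.
ΣF_x = 0: O_x − T·cos50° = 0 → O_x = 66.7766 × 0.642788 = 42.92 kN.
ΣF_y = 0: O_y + T·sin50° − 40 − 35 = 0 → O_y = 75 − 66.7766 × 0.766044 = 23.85 kN.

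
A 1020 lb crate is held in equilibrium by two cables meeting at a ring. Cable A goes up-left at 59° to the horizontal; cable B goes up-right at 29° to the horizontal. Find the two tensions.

ΣF_x = 0: −T_A·cos59° + T_B·cos29° = 0 → T_B = 0.588871·T_A.
ΣF_y = 0: T_A·sin59° + T_B·sin29° = 1020.
Substitute: T_A·(0.857167 + 0.588871·0.48481) = 1020 → T_A = 892.656 ≈ 892.7 lb.
Then T_B = 0.588871 × 892.656 = 525.7 lb.

T_A = 892.7 lb, T_B = 525.7 lb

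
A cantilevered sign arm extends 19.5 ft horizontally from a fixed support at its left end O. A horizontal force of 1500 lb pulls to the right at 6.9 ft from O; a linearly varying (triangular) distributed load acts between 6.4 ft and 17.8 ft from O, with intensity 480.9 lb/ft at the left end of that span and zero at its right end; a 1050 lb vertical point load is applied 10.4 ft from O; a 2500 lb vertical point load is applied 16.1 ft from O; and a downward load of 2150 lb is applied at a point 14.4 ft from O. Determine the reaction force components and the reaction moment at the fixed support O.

Resultant of the triangular load: ½ × 480.9 × 11.4 = 2741.13 lb, acting at 10.2 ft from O (one-third of the span from the peak).
ΣF_x = 0: O_x + 1500 = 0 → O_x = -1500 lb.
ΣF_y = 0: O_y − ½·480.9·11.4 − 1050 − 2500 − 2150 = 0 → O_y = 8441 lb.
ΣM about O: M_O − (½·480.9·11.4)·10.2 − 1050·10.4 − 2500·16.1 − 2150·14.4 = 0 → M_O = 110100 lb·ft.

O_x = -1500 lb, O_y = 8441 lb, M_O = 110100 lb·ft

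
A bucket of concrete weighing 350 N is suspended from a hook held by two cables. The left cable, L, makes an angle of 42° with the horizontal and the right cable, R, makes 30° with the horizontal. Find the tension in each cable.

T_L = 318.7 N, T_R = 273.5 N

ΣF_x = 0: −T_L·cos42° + T_R·cos30° = 0 → T_R = 0.85811·T_L.
ΣF_y = 0: T_L·sin42° + T_R·sin30° = 350.
Substitute: T_L·(0.669131 + 0.85811·0.5) = 350 → T_L = 318.707 ≈ 318.7 N.
Then T_R = 0.85811 × 318.707 = 273.5 N.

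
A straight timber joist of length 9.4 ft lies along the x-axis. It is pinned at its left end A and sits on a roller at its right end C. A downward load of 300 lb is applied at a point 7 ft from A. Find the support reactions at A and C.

Taking moments about A: C_y·9.4 − 300·7 = 0 → C_y = 2100/9.4 = 223.404 ≈ 223.4 lb.
ΣF_y = 0: A_y + 223.404 − 300 = 0 → A_y = 76.60 lb.
ΣF_x = 0: no horizontal applied forces, so A_x = 0.

A_x = 0, A_y = 76.60 lb, C_y = 223.4 lb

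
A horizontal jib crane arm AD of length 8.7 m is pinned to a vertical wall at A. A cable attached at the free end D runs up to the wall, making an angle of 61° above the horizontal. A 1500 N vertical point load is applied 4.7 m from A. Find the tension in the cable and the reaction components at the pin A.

ΣM about A: T·sin61°·8.7 − 1500·4.7 = 0 → T = 7050/(8.7·0.87462) = 926.511 ≈ 926.5 N.
ΣF_x = 0: A_x − T·cos61° = 0 → A_x = 926.511 × 0.48481 = 449.2 N.
ΣF_y = 0: A_y + T·sin61° − 1500 = 0 → A_y = 1500 − 926.511 × 0.87462 = 689.7 N.

T = 926.5 N, A_x = 449.2 N, A_y = 689.7 N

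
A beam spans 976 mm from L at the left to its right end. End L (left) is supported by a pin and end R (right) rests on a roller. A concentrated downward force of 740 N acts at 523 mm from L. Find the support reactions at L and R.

L_x = 0, L_y = 343.5 N, R_y = 396.5 N

ΣM about L: R_y·976 − 740·523 = 0 → R_y = 387020/976 = 396.537 ≈ 396.5 N.
ΣF_y = 0: L_y + 396.537 − 740 = 0 → L_y = 343.5 N.
ΣF_x = 0: no horizontal applied forces, so L_x = 0.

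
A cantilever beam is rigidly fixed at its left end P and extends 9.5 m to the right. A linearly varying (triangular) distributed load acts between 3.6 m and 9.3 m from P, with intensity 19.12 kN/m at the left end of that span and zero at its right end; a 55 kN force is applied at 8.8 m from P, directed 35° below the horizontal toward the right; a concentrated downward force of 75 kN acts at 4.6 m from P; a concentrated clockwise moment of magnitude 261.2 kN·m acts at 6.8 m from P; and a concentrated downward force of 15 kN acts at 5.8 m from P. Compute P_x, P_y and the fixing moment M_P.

P_x = -45.05 kN, P_y = 176.0 kN, M_P = 1271 kN·m

Resultant of the triangular load: ½ × 19.12 × 5.7 = 54.492 kN, acting at 5.5 m from P (one-third of the span from the peak).
ΣF_x = 0: P_x + 55·cos35° = 0 → P_x = -45.05 kN.
ΣF_y = 0: P_y − ½·19.12·5.7 − 55·sin35° − 75 − 15 = 0 → P_y = 176.0 kN.
ΣM about P: M_P − (½·19.12·5.7)·5.5 − 55·sin35°·8.8 − 75·4.6 − 261.2 − 15·5.8 = 0 → M_P = 1271 kN·m.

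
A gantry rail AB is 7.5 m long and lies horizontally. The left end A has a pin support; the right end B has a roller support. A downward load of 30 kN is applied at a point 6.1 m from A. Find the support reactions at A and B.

A_x = 0, A_y = 5.600 kN, B_y = 24.40 kN

Taking moments about A: B_y·7.5 − 30·6.1 = 0 → B_y = 183/7.5 = 24.40 kN.
ΣF_y = 0: A_y + 24.4 − 30 = 0 → A_y = 5.600 kN.
ΣF_x = 0: no horizontal applied forces, so A_x = 0.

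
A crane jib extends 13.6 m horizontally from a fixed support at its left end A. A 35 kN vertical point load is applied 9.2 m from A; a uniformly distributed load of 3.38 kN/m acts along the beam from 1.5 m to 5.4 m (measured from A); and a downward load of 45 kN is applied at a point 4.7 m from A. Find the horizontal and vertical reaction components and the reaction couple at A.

Resultant of the distributed load: 3.38 × 3.9 = 13.182 kN at 3.45 m from A.
ΣF_x = 0: A_x = 0.
ΣF_y = 0: A_y − 35 − 3.38·3.9 − 45 = 0 → A_y = 93.18 kN.
ΣM about A: M_A − 35·9.2 − (3.38·3.9)·3.45 − 45·4.7 = 0 → M_A = 579.0 kN·m.

A_x = 0, A_y = 93.18 kN, M_A = 579.0 kN·m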